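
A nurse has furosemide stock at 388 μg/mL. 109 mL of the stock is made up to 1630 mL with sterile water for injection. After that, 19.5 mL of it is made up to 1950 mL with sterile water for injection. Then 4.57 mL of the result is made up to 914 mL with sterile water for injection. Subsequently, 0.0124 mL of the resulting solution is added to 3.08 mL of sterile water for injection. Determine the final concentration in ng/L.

Overall dilution factor = 14.95 × 100 × 200 × 249.4 = 7.46 × 10⁷.
388 μg/mL / 7.46 × 10⁷ = 5.20 × 10⁻⁶ μg/mL = 5.20 ng/L.

5.20 ng/L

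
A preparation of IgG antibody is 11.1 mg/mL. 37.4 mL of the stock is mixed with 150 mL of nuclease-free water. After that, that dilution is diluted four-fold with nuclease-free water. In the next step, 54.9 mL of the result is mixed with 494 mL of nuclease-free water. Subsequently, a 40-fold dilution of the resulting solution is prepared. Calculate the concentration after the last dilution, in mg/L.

Overall dilution factor = 5.011 × 4 × 9.998 × 40 = 8016.
11.1 mg/mL / 8016 = 1.38 × 10⁻³ mg/mL = 1.38 mg/L.

1.38 mg/L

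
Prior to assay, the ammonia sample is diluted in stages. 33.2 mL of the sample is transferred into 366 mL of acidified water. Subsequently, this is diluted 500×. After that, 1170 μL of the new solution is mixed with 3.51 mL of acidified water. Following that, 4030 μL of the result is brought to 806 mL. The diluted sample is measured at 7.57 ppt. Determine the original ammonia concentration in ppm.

Overall dilution factor = 12.02 × 500 × 4 × 200 = 4.81 × 10⁶.
Original = 7.57 ppt × 4.81 × 10⁶ = 3.64 × 10⁷ ppt = 36.4 ppm.

36.4 ppm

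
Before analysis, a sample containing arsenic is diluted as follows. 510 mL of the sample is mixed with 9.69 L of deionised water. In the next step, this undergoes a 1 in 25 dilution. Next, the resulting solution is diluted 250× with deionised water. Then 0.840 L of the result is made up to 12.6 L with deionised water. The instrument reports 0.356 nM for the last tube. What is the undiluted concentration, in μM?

668 μM

Overall dilution factor = 20 × 25 × 250 × 15 = 1.88 × 10⁶.
Original = 0.356 nM × 1.88 × 10⁶ = 6.67 × 10⁵ nM = 668 μM.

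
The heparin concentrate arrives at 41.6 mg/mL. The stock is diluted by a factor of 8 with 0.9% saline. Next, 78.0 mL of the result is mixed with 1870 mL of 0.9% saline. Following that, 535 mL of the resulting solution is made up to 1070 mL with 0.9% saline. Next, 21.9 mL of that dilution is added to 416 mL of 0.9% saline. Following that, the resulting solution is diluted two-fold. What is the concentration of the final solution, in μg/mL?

2.60 μg/mL

Overall dilution factor = 8 × 24.97 × 2 × 20.00 × 2 = 1.60 × 10⁴.
41.6 mg/mL / 1.60 × 10⁴ = 2.60 × 10⁻³ mg/mL = 2.60 μg/mL.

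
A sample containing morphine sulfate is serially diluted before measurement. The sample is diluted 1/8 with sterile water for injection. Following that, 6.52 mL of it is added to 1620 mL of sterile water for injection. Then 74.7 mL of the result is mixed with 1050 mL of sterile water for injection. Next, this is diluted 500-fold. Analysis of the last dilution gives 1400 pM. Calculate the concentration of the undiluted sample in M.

0.0210 M

Overall dilution factor = 8 × 249.5 × 15.06 × 500 = 1.50 × 10⁷.
Original = 1400 pM × 1.50 × 10⁷ = 2.10 × 10¹⁰ pM = 0.0210 M.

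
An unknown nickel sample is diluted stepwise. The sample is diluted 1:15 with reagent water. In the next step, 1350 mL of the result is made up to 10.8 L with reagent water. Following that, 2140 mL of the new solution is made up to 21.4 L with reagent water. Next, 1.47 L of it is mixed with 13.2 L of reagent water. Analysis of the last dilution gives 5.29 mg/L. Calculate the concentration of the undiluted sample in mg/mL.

Overall dilution factor = 15 × 8 × 10 × 9.980 = 1.20 × 10⁴.
Original = 5.29 mg/L × 1.20 × 10⁴ = 6.34 × 10⁴ mg/L = 63.4 mg/mL.

63.4 mg/mL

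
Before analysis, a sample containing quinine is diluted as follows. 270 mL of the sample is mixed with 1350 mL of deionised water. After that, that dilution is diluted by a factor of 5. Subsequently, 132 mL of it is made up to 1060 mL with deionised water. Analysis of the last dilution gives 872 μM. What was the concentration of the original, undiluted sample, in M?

Overall dilution factor = 6 × 5 × 8.030 = 241.
Original = 872 μM × 241 = 2.10 × 10⁵ μM = 0.210 M.

0.210 M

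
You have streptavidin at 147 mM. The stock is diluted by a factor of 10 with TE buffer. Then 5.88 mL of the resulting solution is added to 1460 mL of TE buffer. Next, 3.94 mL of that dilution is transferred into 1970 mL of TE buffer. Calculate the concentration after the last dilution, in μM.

0.118 μM

Overall dilution factor = 10 × 249.3 × 501 = 1.25 × 10⁶.
147 mM / 1.25 × 10⁶ = 1.18 × 10⁻⁴ mM = 0.118 μM.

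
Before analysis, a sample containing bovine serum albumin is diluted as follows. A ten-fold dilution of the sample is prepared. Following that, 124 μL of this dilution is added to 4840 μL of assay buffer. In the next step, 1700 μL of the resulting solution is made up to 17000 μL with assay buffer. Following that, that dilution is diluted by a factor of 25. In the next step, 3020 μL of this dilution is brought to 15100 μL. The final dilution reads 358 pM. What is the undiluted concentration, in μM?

179 μM

Overall dilution factor = 10 × 40.03 × 10 × 25 × 5 = 5.00 × 10⁵.
Original = 358 pM × 5.00 × 10⁵ = 1.79 × 10⁸ pM = 179 μM.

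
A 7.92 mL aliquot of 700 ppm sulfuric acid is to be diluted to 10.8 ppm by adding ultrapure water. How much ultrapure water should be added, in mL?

505 mL

V₂ = C₁V₁/C₂ = 700 × 7.92 / 10.8 = 513 mL.
Diluent to add = V₂ − V₁ = 513 − 7.92 = 505 mL.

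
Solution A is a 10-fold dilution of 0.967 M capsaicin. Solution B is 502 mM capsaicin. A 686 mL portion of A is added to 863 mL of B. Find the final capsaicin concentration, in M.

0.323 M

C_A = 0.967 M / 10 = 0.0967 M.
C_B = 502 mM = 0.502 M.
C_mix = (C_A·V_A + C_B·V_B)/(V_A + V_B) = (0.0967×686 + 0.502×863) / 1549 = 0.323 M.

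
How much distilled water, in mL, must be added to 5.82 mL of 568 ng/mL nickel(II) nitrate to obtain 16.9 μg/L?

190 mL

16.9 μg/L = 16.9 ng/mL.
V₂ = C₁V₁/C₂ = 568 × 5.82 / 16.9 = 196 mL.
Diluent to add = V₂ − V₁ = 196 − 5.82 = 190 mL.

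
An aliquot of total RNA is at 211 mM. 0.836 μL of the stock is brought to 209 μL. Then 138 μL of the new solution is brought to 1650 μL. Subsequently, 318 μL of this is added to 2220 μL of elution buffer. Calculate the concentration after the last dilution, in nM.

8840 nM

Overall dilution factor = 250 × 11.96 × 7.981 = 2.39 × 10⁴.
211 mM / 2.39 × 10⁴ = 8.84 × 10⁻³ mM = 8840 nM.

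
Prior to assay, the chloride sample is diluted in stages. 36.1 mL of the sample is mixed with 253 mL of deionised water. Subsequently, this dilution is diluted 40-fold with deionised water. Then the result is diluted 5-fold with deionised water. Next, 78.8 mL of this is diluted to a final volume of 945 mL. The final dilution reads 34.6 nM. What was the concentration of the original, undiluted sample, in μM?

665 μM

Overall dilution factor = 8.008 × 40 × 5 × 11.99 = 1.92 × 10⁴.
Original = 34.6 nM × 1.92 × 10⁴ = 6.65 × 10⁵ nM = 665 μM.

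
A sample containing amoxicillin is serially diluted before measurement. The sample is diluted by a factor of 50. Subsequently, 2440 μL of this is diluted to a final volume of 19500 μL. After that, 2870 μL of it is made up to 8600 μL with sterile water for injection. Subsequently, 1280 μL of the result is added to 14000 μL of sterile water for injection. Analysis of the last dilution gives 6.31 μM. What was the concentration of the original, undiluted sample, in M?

0.0902 M

Overall dilution factor = 50 × 7.992 × 2.997 × 11.94 = 1.43 × 10⁴.
Original = 6.31 μM × 1.43 × 10⁴ = 9.02 × 10⁴ μM = 0.0902 M.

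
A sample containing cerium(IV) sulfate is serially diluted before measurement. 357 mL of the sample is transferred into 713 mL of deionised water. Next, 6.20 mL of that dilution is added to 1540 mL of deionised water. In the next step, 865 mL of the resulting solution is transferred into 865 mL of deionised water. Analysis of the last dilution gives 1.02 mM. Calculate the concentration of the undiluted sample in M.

Overall dilution factor = 2.997 × 249.4 × 2 = 1495.
Original = 1.02 mM × 1495 = 1525 mM = 1.52 M.

1.52 M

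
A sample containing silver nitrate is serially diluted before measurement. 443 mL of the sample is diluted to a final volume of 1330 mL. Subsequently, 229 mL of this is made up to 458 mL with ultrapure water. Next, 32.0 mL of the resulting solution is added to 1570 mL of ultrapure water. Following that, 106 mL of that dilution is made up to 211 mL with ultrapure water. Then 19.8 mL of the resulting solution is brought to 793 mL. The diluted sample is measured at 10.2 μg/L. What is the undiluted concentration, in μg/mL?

244 μg/mL

Overall dilution factor = 3.002 × 2 × 50.06 × 1.991 × 40.05 = 2.40 × 10⁴.
Original = 10.2 μg/L × 2.40 × 10⁴ = 2.44 × 10⁵ μg/L = 244 μg/mL.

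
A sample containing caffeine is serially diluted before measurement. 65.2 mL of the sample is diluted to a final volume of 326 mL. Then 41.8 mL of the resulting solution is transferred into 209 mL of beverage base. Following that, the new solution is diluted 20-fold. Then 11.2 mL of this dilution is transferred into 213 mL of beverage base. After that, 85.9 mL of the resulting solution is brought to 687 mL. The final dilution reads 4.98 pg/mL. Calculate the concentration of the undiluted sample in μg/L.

Overall dilution factor = 5 × 6 × 20 × 20.02 × 7.998 = 9.61 × 10⁴.
Original = 4.98 pg/mL × 9.61 × 10⁴ = 4.78 × 10⁵ pg/mL = 478 μg/L.

478 μg/L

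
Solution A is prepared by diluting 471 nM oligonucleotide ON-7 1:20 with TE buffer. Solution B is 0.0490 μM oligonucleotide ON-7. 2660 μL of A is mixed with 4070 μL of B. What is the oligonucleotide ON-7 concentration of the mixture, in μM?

0.0389 μM

C_A = 471 nM / 20 = 23.6 nM.
C_B = 0.0490 μM = 49.0 nM.
C_mix = (C_A·V_A + C_B·V_B)/(V_A + V_B) = (23.6×2660 + 49.0×4070) / 6730 = 38.9 nM = 0.0389 μM.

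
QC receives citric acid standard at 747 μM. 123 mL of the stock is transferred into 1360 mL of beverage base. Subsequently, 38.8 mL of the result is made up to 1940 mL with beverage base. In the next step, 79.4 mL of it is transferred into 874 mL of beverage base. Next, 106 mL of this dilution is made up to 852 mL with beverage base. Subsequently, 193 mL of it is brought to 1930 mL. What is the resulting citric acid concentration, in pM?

Overall dilution factor = 12.06 × 50 × 12.01 × 8.038 × 10 = 5.82 × 10⁵.
747 μM / 5.82 × 10⁵ = 1.28 × 10⁻³ μM = 1280 pM.

1280 pM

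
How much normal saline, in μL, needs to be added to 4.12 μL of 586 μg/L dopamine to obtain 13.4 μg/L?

176 μL

V₂ = C₁V₁/C₂ = 586 × 4.12 / 13.4 = 180 μL.
Diluent to add = V₂ − V₁ = 180 − 4.12 = 176 μL.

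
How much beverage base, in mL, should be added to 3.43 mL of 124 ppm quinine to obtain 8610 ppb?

46.0 mL

8610 ppb = 8.61 ppm.
V₂ = C₁V₁/C₂ = 124 × 3.43 / 8.61 = 49.4 mL.
Diluent to add = V₂ − V₁ = 49.4 − 3.43 = 46.0 mL.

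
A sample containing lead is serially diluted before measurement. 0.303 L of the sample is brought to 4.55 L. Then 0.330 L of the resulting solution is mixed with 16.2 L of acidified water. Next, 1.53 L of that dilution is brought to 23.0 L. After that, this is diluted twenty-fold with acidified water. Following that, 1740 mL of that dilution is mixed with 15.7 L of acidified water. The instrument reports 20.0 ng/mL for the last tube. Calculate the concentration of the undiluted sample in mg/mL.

Overall dilution factor = 15.02 × 50.09 × 15.03 × 20 × 10.02 = 2.27 × 10⁶.
Original = 20.0 ng/mL × 2.27 × 10⁶ = 4.53 × 10⁷ ng/mL = 45.3 mg/mL.

45.3 mg/mL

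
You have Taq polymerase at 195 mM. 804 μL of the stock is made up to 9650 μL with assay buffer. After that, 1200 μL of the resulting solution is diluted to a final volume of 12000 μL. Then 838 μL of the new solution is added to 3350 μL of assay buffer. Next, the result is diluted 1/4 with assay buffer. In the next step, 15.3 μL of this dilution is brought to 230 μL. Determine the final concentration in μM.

Overall dilution factor = 12.00 × 10 × 4.998 × 4 × 15.03 = 3.61 × 10⁴.
195 mM / 3.61 × 10⁴ = 5.41 × 10⁻³ mM = 5.41 μM.

5.41 μM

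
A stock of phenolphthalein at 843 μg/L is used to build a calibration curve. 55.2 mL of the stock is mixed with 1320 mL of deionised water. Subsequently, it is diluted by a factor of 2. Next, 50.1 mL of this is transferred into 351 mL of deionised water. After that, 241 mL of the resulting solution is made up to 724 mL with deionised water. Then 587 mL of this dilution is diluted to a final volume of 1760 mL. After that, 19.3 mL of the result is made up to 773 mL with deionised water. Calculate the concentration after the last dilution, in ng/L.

Overall dilution factor = 24.91 × 2 × 8.006 × 3.004 × 2.998 × 40.05 = 1.44 × 10⁵.
843 μg/L / 1.44 × 10⁵ = 5.86 × 10⁻³ μg/L = 5.86 ng/L.

5.86 ng/L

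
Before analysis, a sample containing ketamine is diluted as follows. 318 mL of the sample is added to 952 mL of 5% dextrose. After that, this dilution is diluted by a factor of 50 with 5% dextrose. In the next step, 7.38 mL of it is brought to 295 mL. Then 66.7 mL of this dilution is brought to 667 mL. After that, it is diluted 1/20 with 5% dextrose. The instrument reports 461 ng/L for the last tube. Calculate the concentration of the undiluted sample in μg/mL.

736 μg/mL

Overall dilution factor = 3.994 × 50 × 39.97 × 10 × 20 = 1.60 × 10⁶.
Original = 461 ng/L × 1.60 × 10⁶ = 7.36 × 10⁸ ng/L = 736 μg/mL.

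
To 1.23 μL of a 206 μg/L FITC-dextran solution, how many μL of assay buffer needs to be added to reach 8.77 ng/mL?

27.7 μL

8.77 ng/mL = 8.77 μg/L.
V₂ = C₁V₁/C₂ = 206 × 1.23 / 8.77 = 28.9 μL.
Diluent to add = V₂ − V₁ = 28.9 − 1.23 = 27.7 μL.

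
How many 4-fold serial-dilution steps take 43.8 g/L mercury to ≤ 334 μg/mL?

4

Need 4ⁿ ≥ 131, so n ≥ log(131)/log(4) = 3.52.
Minimum whole steps: n = 4.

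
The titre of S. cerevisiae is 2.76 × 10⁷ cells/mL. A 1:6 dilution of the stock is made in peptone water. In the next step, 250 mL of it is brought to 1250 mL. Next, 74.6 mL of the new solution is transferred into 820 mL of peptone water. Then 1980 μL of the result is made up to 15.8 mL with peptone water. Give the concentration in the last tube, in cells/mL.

Overall dilution factor = 6 × 5 × 11.99 × 7.980 = 2871.
2.76 × 10⁷ cells/mL / 2871 = 9610 cells/mL.

9610 cells/mL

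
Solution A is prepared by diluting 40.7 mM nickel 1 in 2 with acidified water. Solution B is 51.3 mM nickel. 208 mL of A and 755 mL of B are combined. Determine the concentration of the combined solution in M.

C_A = 40.7 mM / 2 = 20.4 mM.
C_mix = (C_A·V_A + C_B·V_B)/(V_A + V_B) = (20.4×208 + 51.3×755) / 963.0 = 44.6 mM = 0.0446 M.

0.0446 M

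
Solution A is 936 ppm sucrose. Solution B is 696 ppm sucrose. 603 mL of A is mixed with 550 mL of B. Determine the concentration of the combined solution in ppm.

C_mix = (C_A·V_A + C_B·V_B)/(V_A + V_B) = (936×603 + 696×550) / 1153 = 822 ppm.

822 ppm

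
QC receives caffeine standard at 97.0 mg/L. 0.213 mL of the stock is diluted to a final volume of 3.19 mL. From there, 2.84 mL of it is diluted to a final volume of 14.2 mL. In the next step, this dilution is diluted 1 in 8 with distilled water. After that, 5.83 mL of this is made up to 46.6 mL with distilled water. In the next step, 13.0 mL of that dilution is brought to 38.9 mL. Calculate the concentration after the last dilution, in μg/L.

6.77 μg/L

Overall dilution factor = 14.98 × 5 × 8 × 7.993 × 2.992 = 1.43 × 10⁴.
97.0 mg/L / 1.43 × 10⁴ = 6.77 × 10⁻³ mg/L = 6.77 μg/L.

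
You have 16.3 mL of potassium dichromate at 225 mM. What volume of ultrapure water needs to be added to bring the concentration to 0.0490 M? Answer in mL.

58.5 mL

0.0490 M = 49.0 mM.
V₂ = C₁V₁/C₂ = 225 × 16.3 / 49.0 = 74.8 mL.
Diluent to add = V₂ − V₁ = 74.8 − 16.3 = 58.5 mL.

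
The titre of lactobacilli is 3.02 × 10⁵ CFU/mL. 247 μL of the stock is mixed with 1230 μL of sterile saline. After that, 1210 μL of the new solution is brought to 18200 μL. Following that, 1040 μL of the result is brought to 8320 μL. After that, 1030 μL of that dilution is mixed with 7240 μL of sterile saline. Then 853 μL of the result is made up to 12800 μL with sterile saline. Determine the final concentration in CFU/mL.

Overall dilution factor = 5.980 × 15.04 × 8 × 8.029 × 15.01 = 8.67 × 10⁴.
3.02 × 10⁵ CFU/mL / 8.67 × 10⁴ = 3.48 CFU/mL.

3.48 CFU/mL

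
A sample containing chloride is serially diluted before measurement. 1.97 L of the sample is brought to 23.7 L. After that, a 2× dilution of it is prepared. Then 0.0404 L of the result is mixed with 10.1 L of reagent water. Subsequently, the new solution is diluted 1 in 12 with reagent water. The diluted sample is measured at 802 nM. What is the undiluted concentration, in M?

Overall dilution factor = 12.03 × 2 × 251 × 12 = 7.25 × 10⁴.
Original = 802 nM × 7.25 × 10⁴ = 5.81 × 10⁷ nM = 0.0581 M.

0.0581 M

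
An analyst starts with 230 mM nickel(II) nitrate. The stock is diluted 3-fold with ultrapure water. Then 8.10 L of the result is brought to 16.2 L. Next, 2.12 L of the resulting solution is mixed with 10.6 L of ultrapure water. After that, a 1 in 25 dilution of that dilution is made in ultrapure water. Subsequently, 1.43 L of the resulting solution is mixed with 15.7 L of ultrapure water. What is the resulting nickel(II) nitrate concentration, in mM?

Overall dilution factor = 3 × 2 × 6 × 25 × 11.98 = 1.08 × 10⁴.
230 mM / 1.08 × 10⁴ = 0.0213 mM.

0.0213 mM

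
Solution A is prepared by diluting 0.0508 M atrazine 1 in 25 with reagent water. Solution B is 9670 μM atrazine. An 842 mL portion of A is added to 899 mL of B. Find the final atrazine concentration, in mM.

5.98 mM

C_A = 0.0508 M / 25 = 2.03 × 10⁻³ M.
C_B = 9670 μM = 9.67 × 10⁻³ M.
C_mix = (C_A·V_A + C_B·V_B)/(V_A + V_B) = (2.03 × 10⁻³×842 + 9.67 × 10⁻³×899) / 1741 = 5.98 × 10⁻³ M = 5.98 mM.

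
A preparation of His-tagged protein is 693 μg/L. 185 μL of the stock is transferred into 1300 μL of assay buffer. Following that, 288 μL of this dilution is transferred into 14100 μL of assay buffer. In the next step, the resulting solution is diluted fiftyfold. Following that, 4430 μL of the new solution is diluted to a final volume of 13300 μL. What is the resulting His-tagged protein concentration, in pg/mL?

Overall dilution factor = 8.027 × 49.96 × 50 × 3.002 = 6.02 × 10⁴.
693 μg/L / 6.02 × 10⁴ = 0.0115 μg/L = 11.5 pg/mL.

11.5 pg/mL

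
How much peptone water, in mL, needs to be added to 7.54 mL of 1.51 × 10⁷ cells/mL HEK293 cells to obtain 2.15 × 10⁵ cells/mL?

522 mL

V₂ = C₁V₁/C₂ = 1.51 × 10⁷ × 7.54 / 2.15 × 10⁵ = 530 mL.
Diluent to add = V₂ − V₁ = 530 − 7.54 = 522 mL.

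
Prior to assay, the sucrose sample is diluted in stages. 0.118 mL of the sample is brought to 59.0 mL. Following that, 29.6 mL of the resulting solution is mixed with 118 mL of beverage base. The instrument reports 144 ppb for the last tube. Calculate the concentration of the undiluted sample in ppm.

Overall dilution factor = 500 × 4.986 = 2493.
Original = 144 ppb × 2493 = 3.59 × 10⁵ ppb = 359 ppm.

359 ppm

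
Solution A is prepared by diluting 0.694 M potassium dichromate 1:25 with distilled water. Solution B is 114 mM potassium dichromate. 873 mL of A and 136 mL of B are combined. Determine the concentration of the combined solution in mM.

C_A = 0.694 M / 25 = 0.0278 M.
C_B = 114 mM = 0.114 M.
C_mix = (C_A·V_A + C_B·V_B)/(V_A + V_B) = (0.0278×873 + 0.114×136) / 1009 = 0.0394 M = 39.4 mM.

39.4 mM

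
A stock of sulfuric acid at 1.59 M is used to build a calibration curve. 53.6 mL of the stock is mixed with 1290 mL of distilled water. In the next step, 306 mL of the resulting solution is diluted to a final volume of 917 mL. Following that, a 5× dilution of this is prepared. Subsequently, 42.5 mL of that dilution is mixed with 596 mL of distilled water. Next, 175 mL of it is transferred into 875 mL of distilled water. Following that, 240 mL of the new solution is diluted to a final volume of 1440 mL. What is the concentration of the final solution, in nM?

7830 nM

Overall dilution factor = 25.07 × 2.997 × 5 × 15.02 × 6 × 6 = 2.03 × 10⁵.
1.59 M / 2.03 × 10⁵ = 7.83 × 10⁻⁶ M = 7830 nM.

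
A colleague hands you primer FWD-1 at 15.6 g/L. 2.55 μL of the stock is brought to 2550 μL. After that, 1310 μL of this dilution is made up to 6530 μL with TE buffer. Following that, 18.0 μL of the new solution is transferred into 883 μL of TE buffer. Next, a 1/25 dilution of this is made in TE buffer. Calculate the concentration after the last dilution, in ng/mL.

Overall dilution factor = 1000 × 4.985 × 50.06 × 25 = 6.24 × 10⁶.
15.6 g/L / 6.24 × 10⁶ = 2.50 × 10⁻⁶ g/L = 2.50 ng/mL.

2.50 ng/mL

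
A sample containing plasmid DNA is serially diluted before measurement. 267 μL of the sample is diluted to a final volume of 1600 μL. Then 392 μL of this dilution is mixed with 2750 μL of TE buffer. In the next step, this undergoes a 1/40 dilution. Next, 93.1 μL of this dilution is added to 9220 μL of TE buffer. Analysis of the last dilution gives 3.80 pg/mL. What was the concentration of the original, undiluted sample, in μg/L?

Overall dilution factor = 5.993 × 8.015 × 40 × 100.0 = 1.92 × 10⁵.
Original = 3.80 pg/mL × 1.92 × 10⁵ = 7.30 × 10⁵ pg/mL = 730 μg/L.

730 μg/L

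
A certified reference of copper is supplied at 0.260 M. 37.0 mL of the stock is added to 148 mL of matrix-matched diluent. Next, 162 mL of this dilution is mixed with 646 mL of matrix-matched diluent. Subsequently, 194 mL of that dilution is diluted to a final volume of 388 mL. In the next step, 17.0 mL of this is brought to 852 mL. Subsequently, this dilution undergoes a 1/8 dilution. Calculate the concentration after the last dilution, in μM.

13.0 μM

Overall dilution factor = 5 × 4.988 × 2 × 50.12 × 8 = 2.00 × 10⁴.
0.260 M / 2.00 × 10⁴ = 1.30 × 10⁻⁵ M = 13.0 μM.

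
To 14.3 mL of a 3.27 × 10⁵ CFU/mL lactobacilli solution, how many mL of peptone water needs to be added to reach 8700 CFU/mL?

V₂ = C₁V₁/C₂ = 3.27 × 10⁵ × 14.3 / 8700 = 537 mL.
Diluent to add = V₂ − V₁ = 537 − 14.3 = 523 mL.

523 mL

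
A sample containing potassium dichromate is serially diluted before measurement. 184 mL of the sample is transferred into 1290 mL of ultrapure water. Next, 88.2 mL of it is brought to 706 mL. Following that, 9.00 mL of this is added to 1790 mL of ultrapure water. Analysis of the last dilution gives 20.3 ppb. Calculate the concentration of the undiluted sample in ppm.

260 ppm

Overall dilution factor = 8.011 × 8.005 × 199.9 = 1.28 × 10⁴.
Original = 20.3 ppb × 1.28 × 10⁴ = 2.60 × 10⁵ ppb = 260 ppm.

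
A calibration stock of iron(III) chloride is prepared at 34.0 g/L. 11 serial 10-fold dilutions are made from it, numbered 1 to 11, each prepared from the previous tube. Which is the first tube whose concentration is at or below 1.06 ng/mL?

Tube n has concentration 34.0 g/L / 10ⁿ.
Need 10ⁿ ≥ 34.0 g/L / 1.06 ng/mL = 3.21 × 10⁷, so n ≥ 7.51.
First such tube: n = 8.

tube 8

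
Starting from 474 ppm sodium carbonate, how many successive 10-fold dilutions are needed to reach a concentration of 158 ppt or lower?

7

Need 10ⁿ ≥ 3.00 × 10⁶, so n ≥ log(3.00 × 10⁶)/log(10) = 6.48.
Minimum whole steps: n = 7.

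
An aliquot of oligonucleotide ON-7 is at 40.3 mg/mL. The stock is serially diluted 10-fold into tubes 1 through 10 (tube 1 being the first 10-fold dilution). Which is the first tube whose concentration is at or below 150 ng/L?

tube 9

Tube n has concentration 40.3 mg/mL / 10ⁿ.
Need 10ⁿ ≥ 40.3 mg/mL / 150 ng/L = 2.69 × 10⁸, so n ≥ 8.43.
First such tube: n = 9.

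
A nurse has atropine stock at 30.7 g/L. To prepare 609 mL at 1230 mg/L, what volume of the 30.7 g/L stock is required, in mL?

1230 mg/L = 1.23 g/L.
V₁ = C₂V₂/C₁ = 1.23 × 609 / 30.7 = 24.4 mL.

24.4 mL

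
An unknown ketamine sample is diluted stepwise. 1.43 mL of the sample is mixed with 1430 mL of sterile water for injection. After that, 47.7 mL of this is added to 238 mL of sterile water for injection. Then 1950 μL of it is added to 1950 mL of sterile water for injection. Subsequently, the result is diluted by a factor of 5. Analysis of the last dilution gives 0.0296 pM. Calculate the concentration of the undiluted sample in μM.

0.888 μM

Overall dilution factor = 1001 × 5.990 × 1001 × 5 = 3.00 × 10⁷.
Original = 0.0296 pM × 3.00 × 10⁷ = 8.88 × 10⁵ pM = 0.888 μM.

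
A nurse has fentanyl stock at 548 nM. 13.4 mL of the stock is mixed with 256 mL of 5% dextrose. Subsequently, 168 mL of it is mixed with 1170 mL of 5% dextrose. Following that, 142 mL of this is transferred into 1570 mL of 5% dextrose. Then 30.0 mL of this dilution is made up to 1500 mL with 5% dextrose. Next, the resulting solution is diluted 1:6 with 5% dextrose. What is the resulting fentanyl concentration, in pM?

Overall dilution factor = 20.10 × 7.964 × 12.06 × 50 × 6 = 5.79 × 10⁵.
548 nM / 5.79 × 10⁵ = 9.46 × 10⁻⁴ nM = 0.946 pM.

0.946 pM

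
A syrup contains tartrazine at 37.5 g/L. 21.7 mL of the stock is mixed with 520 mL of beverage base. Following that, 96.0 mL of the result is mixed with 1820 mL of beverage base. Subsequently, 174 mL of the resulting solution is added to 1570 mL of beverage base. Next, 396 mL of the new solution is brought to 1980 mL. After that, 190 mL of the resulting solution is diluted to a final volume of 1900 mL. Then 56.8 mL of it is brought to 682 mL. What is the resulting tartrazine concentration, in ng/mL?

12.5 ng/mL

Overall dilution factor = 24.96 × 19.96 × 10.02 × 5 × 10 × 12.01 = 3.00 × 10⁶.
37.5 g/L / 3.00 × 10⁶ = 1.25 × 10⁻⁵ g/L = 12.5 ng/mL.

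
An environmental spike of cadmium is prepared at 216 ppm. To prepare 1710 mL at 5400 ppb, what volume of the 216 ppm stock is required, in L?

0.0428 L

5400 ppb = 5.40 ppm.
V₁ = C₂V₂/C₁ = 5.40 × 1710 / 216 = 42.8 mL = 0.0428 L.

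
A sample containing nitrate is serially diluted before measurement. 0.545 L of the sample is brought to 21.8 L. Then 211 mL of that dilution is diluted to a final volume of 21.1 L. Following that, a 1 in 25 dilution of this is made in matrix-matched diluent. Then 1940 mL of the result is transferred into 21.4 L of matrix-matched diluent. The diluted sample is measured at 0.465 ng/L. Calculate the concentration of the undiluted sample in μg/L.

559 μg/L

Overall dilution factor = 40 × 100 × 25 × 12.03 = 1.20 × 10⁶.
Original = 0.465 ng/L × 1.20 × 10⁶ = 5.59 × 10⁵ ng/L = 559 μg/L.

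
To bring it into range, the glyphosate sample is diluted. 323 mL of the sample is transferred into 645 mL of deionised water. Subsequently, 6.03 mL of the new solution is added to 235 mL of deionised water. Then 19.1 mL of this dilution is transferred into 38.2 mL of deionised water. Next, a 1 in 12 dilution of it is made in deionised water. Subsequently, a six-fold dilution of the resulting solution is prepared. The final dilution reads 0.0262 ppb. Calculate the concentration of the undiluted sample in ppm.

Overall dilution factor = 2.997 × 39.97 × 3 × 12 × 6 = 2.59 × 10⁴.
Original = 0.0262 ppb × 2.59 × 10⁴ = 678 ppb = 0.678 ppm.

0.678 ppm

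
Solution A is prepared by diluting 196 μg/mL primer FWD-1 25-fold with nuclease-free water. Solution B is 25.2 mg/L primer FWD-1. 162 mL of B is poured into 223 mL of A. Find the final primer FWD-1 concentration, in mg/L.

C_A = 196 μg/mL / 25 = 7.84 μg/mL.
C_B = 25.2 mg/L = 25.2 μg/mL.
C_mix = (C_A·V_A + C_B·V_B)/(V_A + V_B) = (7.84×223 + 25.2×162) / 385.0 = 15.1 μg/mL = 15.1 mg/L.

15.1 mg/L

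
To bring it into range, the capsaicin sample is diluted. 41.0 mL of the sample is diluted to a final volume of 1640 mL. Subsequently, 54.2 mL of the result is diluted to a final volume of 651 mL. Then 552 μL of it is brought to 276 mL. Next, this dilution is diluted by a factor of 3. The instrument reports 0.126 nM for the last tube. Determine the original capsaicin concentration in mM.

Overall dilution factor = 40 × 12.01 × 500 × 3 = 7.21 × 10⁵.
Original = 0.126 nM × 7.21 × 10⁵ = 9.08 × 10⁴ nM = 0.0908 mM.

0.0908 mM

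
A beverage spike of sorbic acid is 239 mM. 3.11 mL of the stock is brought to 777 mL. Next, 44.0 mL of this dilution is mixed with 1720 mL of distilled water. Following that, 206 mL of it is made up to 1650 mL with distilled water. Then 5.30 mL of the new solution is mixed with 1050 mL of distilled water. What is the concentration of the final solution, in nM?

Overall dilution factor = 249.8 × 40.09 × 8.010 × 199.1 = 1.60 × 10⁷.
239 mM / 1.60 × 10⁷ = 1.50 × 10⁻⁵ mM = 15.0 nM.

15.0 nM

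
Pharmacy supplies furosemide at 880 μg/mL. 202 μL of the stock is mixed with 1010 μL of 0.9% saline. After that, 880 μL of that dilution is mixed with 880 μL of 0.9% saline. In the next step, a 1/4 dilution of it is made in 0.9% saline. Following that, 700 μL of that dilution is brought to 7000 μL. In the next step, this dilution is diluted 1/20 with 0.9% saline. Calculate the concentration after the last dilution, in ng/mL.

91.7 ng/mL

Overall dilution factor = 6 × 2 × 4 × 10 × 20 = 9600.
880 μg/mL / 9600 = 0.0917 μg/mL = 91.7 ng/mL.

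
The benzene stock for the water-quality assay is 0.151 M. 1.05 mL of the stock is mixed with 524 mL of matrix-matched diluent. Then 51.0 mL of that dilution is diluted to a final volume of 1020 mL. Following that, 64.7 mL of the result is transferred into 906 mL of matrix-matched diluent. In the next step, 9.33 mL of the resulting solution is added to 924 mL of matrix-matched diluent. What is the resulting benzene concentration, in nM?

Overall dilution factor = 500.0 × 20 × 15.00 × 100.0 = 1.50 × 10⁷.
0.151 M / 1.50 × 10⁷ = 1.01 × 10⁻⁸ M = 10.1 nM.

10.1 nM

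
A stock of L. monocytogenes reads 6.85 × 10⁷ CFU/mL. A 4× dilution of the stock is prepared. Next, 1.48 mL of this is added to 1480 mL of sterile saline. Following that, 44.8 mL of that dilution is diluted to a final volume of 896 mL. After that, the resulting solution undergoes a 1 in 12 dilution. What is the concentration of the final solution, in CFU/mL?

71.3 CFU/mL

Overall dilution factor = 4 × 1001 × 20 × 12 = 9.61 × 10⁵.
6.85 × 10⁷ CFU/mL / 9.61 × 10⁵ = 71.3 CFU/mL.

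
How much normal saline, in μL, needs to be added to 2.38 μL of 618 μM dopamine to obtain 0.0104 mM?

139 μL

0.0104 mM = 10.4 μM.
V₂ = C₁V₁/C₂ = 618 × 2.38 / 10.4 = 141 μL.
Diluent to add = V₂ − V₁ = 141 − 2.38 = 139 μL.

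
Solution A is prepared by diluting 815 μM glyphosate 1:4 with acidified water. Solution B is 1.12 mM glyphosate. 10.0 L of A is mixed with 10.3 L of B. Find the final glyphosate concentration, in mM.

0.669 mM

C_A = 815 μM / 4 = 204 μM.
C_B = 1.12 mM = 1120 μM.
C_mix = (C_A·V_A + C_B·V_B)/(V_A + V_B) = (204×10.0 + 1120×10.3) / 20.30 = 669 μM = 0.669 mM.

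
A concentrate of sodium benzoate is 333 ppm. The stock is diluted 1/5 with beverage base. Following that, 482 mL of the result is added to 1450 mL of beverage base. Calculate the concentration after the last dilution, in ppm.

Overall dilution factor = 5 × 4.008 = 20.0.
333 ppm / 20.0 = 16.6 ppm.

16.6 ppm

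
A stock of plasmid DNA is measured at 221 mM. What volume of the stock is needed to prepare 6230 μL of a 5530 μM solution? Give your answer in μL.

5530 μM = 5.53 mM.
V₁ = C₂V₂/C₁ = 5.53 × 6230 / 221 = 156 μL.

156 μL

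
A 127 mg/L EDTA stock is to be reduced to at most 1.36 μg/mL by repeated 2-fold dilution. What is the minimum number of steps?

7

Need 2ⁿ ≥ 93.4, so n ≥ log(93.4)/log(2) = 6.55.
Minimum whole steps: n = 7.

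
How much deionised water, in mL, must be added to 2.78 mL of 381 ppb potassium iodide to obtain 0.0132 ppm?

0.0132 ppm = 13.2 ppb.
V₂ = C₁V₁/C₂ = 381 × 2.78 / 13.2 = 80.2 mL.
Diluent to add = V₂ − V₁ = 80.2 − 2.78 = 77.5 mL.

77.5 mL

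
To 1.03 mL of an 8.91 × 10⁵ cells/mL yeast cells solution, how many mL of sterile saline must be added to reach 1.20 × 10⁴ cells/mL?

V₂ = C₁V₁/C₂ = 8.91 × 10⁵ × 1.03 / 1.20 × 10⁴ = 76.5 mL.
Diluent to add = V₂ − V₁ = 76.5 − 1.03 = 75.4 mL.

75.4 mL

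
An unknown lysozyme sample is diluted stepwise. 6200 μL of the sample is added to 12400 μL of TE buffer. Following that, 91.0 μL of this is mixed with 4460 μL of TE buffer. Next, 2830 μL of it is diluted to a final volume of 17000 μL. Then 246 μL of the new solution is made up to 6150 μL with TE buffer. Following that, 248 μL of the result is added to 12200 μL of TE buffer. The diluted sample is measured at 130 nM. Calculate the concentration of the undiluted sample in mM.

Overall dilution factor = 3 × 50.01 × 6.007 × 25 × 50.19 = 1.13 × 10⁶.
Original = 130 nM × 1.13 × 10⁶ = 1.47 × 10⁸ nM = 147 mM.

147 mM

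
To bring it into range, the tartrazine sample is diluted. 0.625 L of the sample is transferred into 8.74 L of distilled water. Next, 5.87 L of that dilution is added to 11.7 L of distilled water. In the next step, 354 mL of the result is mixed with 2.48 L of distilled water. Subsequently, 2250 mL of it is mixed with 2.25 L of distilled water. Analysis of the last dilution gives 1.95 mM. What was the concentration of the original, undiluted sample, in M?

1.40 M

Overall dilution factor = 14.98 × 2.993 × 8.006 × 2 = 718.
Original = 1.95 mM × 718 = 1400 mM = 1.40 M.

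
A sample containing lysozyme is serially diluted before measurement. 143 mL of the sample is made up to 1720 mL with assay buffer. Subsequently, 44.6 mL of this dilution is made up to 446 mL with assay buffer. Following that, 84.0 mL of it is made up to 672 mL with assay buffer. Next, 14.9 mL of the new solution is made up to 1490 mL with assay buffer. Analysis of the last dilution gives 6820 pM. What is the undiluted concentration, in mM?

0.656 mM

Overall dilution factor = 12.03 × 10 × 8 × 100 = 9.62 × 10⁴.
Original = 6820 pM × 9.62 × 10⁴ = 6.56 × 10⁸ pM = 0.656 mM.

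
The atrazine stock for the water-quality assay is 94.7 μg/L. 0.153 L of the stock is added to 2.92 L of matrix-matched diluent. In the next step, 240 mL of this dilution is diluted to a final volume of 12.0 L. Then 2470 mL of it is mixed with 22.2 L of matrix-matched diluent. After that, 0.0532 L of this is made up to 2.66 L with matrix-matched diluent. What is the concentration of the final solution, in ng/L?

0.189 ng/L

Overall dilution factor = 20.08 × 50 × 9.988 × 50 = 5.02 × 10⁵.
94.7 μg/L / 5.02 × 10⁵ = 1.89 × 10⁻⁴ μg/L = 0.189 ng/L.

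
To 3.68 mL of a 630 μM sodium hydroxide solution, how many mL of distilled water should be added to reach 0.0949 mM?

20.7 mL

0.0949 mM = 94.9 μM.
V₂ = C₁V₁/C₂ = 630 × 3.68 / 94.9 = 24.4 mL.
Diluent to add = V₂ − V₁ = 24.4 − 3.68 = 20.7 mL.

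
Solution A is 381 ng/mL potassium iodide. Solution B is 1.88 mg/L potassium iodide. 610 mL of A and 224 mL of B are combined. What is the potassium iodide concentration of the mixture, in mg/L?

0.784 mg/L

C_B = 1.88 mg/L = 1880 ng/mL.
C_mix = (C_A·V_A + C_B·V_B)/(V_A + V_B) = (381×610 + 1880×224) / 834.0 = 784 ng/mL = 0.784 mg/L.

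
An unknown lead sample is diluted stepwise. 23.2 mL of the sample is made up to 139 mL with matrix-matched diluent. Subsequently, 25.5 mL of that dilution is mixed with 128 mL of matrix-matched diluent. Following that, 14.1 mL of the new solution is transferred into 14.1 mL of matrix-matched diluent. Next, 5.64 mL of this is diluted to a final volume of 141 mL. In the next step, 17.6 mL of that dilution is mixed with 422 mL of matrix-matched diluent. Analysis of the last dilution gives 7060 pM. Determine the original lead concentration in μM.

Overall dilution factor = 5.991 × 6.020 × 2 × 25 × 24.98 = 4.50 × 10⁴.
Original = 7060 pM × 4.50 × 10⁴ = 3.18 × 10⁸ pM = 318 μM.

318 μM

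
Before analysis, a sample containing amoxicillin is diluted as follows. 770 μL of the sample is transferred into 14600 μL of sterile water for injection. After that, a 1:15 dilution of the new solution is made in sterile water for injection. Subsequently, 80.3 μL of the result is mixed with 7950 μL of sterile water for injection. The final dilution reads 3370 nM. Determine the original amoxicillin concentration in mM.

Overall dilution factor = 19.96 × 15 × 100.0 = 2.99 × 10⁴.
Original = 3370 nM × 2.99 × 10⁴ = 1.01 × 10⁸ nM = 101 mM.

101 mM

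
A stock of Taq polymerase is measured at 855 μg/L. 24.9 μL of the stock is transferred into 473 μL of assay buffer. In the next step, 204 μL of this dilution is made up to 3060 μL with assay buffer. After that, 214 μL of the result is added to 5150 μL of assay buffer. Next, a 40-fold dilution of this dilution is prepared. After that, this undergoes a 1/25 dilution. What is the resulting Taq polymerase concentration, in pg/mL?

Overall dilution factor = 20.00 × 15 × 25.07 × 40 × 25 = 7.52 × 10⁶.
855 μg/L / 7.52 × 10⁶ = 1.14 × 10⁻⁴ μg/L = 0.114 pg/mL.

0.114 pg/mL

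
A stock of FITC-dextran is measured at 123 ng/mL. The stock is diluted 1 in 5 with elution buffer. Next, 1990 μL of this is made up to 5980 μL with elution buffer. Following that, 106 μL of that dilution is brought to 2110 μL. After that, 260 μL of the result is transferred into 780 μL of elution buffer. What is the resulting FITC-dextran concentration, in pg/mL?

Overall dilution factor = 5 × 3.005 × 19.91 × 4 = 1196.
123 ng/mL / 1196 = 0.103 ng/mL = 103 pg/mL.

103 pg/mL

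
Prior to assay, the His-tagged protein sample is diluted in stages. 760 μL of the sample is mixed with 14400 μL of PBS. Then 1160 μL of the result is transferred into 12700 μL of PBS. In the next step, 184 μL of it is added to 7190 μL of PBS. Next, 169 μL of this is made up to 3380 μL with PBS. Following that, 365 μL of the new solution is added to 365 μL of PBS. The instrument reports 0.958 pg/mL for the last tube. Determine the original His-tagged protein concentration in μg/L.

Overall dilution factor = 19.95 × 11.95 × 40.08 × 20 × 2 = 3.82 × 10⁵.
Original = 0.958 pg/mL × 3.82 × 10⁵ = 3.66 × 10⁵ pg/mL = 366 μg/L.

366 μg/L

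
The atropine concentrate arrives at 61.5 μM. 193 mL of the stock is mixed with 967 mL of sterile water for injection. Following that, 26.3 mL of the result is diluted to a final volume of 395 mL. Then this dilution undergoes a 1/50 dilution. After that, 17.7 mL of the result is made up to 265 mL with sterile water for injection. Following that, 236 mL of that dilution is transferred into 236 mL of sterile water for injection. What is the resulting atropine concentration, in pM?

455 pM

Overall dilution factor = 6.010 × 15.02 × 50 × 14.97 × 2 = 1.35 × 10⁵.
61.5 μM / 1.35 × 10⁵ = 4.55 × 10⁻⁴ μM = 455 pM.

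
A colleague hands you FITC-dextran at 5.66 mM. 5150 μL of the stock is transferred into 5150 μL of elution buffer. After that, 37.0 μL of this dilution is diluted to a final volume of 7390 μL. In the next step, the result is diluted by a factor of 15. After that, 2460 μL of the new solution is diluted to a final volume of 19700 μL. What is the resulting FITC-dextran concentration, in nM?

118 nM

Overall dilution factor = 2 × 199.7 × 15 × 8.008 = 4.80 × 10⁴.
5.66 mM / 4.80 × 10⁴ = 1.18 × 10⁻⁴ mM = 118 nM.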